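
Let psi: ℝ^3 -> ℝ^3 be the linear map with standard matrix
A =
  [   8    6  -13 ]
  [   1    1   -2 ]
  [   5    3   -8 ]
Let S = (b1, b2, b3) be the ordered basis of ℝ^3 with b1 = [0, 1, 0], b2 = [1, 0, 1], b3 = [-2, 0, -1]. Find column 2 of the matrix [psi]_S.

[-1, -1, 2]

Compute psi(b2) = A b2 = [-5, -1, -3] in standard coordinates.
Then write this in S-coordinates: solve for y in y_1 b1 + ... + y_3 b3 = [-5, -1, -3].
This gives y = [-1, -1, 2], which is column 2 of [psi]_S.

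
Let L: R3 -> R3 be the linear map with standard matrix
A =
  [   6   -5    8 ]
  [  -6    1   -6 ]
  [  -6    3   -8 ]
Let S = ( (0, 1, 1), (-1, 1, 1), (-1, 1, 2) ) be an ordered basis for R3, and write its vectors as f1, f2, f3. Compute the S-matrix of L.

Let P have columns f1, ..., f3. Then [L]_S = P^(-1) A P.
Here det P = 1, so P^(-1) is integer; computing A P first and then P^(-1)(A P) gives [[-2, -2, 0], [-3, 3, -3], [0, 0, -2]].

[[-2, -2, 0], [-3, 3, -3], [0, 0, -2]]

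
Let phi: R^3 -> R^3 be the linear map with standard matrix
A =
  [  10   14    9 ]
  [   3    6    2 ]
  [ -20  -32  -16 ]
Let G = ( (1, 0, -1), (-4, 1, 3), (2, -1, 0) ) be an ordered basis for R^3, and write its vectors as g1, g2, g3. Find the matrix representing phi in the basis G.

[[1, 3, 2], [-1, 1, -2], [-2, 1, -2]]

With P the matrix whose columns are g1, ..., g3, [phi]_G = P^(-1) A P.
Column by column: phi(g1) = A g1 = (1, 1, -4); its G-coordinates (1, -1, -2) give column 1.
Continuing for each basis vector yields [phi]_G = [[1, 3, 2], [-1, 1, -2], [-2, 1, -2]].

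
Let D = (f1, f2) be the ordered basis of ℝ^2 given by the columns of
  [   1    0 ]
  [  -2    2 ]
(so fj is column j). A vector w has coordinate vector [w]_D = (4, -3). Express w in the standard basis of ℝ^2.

w = M [w]_D, where M has columns f1, f2.
Carrying out the matrix-vector product, w = (4, -14).

(4, -14)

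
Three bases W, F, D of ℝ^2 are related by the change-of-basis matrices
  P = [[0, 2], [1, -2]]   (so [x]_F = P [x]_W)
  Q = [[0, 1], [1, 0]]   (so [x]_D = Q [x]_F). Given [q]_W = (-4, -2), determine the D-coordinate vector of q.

(0, -4)

First [q]_F = P [q]_W = (-4, 0).
Then [q]_D = Q [q]_F = (0, -4).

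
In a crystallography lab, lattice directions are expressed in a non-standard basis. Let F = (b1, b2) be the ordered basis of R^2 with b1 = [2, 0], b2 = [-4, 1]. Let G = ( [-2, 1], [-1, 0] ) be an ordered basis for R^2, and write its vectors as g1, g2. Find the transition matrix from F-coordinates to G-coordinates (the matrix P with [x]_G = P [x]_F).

Column j of P is [bj]_G, since P maps F-coordinates to G-coordinates.
Expressing b1 in G: b1 = 0·g1 - 2g2, so column 1 of P is [0, -2].
Doing the same for each bj gives P = [[0, 1], [-2, 2]].

[[0, 1], [-2, 2]]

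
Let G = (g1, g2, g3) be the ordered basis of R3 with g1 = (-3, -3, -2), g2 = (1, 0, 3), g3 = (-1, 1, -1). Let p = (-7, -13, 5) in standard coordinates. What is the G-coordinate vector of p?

(4, 4, -1)

[p]_G is the unique c with M c = p, where M has columns g1, ..., g3.
Row-reducing the augmented matrix [M | p] gives c = (4, 4, -1).
Check: 4g1 + 4g2 - g3 = (-7, -13, 5).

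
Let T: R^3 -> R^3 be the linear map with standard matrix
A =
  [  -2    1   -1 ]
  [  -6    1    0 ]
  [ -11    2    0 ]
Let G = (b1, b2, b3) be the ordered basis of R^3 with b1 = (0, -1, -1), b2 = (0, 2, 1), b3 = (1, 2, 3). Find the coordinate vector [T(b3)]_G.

(-2, 0, -3)

Column 3 of [T]_G is the G-coordinate vector of T(b3).
In standard coordinates T(b3) = A b3 = (-3, -4, -7).
Converting to G: (-3, -4, -7) = -2b1 + 0·b2 - 3b3, so the coordinate vector is (-2, 0, -3).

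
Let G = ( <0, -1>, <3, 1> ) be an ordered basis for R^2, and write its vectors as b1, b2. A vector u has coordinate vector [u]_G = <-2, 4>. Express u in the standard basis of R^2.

The coordinates say u = -2b1 + 4b2; adding the scaled basis vectors gives <12, 6>.

<12, 6>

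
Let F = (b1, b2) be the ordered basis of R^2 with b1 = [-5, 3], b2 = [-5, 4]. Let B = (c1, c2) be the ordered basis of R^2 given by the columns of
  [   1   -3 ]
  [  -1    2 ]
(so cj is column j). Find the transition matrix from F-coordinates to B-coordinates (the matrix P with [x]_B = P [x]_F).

Take x = bj: its F-coordinates are the j-th standard unit vector, so P e_j — column j of P — equals [bj]_B.
b1 = c1 + 2c2, giving column 1 = [1, 2]; repeating for each j gives P = [[1, -2], [2, 1]].

[[1, -2], [2, 1]]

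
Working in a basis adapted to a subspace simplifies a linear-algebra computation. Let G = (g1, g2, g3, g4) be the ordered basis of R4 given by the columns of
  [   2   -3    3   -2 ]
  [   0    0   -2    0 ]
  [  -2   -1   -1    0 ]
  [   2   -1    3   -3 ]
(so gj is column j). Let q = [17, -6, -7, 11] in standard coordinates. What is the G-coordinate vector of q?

We seek scalars with c_1 g1 + ... + c_4 g4 = q; equivalently solve M c = q where the columns of M are g1, ..., g4.
Row-reducing the augmented matrix [M | q] gives c = (3, -2, 3, 2).
Check: 3g1 - 2g2 + 3g3 + 2g4 = [17, -6, -7, 11].

[3, -2, 3, 2]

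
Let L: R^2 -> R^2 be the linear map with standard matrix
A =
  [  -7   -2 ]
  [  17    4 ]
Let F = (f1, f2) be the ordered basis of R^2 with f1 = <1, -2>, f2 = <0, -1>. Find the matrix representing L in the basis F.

[[-3, 2], [-3, 0]]

Let P have columns f1, f2. Then [L]_F = P^(-1) A P.
Here det P = -1, so P^(-1) is integer; computing A P first and then P^(-1)(A P) gives [[-3, 2], [-3, 0]].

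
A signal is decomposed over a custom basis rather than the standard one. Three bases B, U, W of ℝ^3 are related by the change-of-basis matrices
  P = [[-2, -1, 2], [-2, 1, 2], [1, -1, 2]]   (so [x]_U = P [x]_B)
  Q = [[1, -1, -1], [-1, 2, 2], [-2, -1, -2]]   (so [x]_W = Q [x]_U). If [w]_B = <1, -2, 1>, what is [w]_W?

Apply P to get U-coordinates <2, -2, 5>, then Q to get W-coordinates.
The result is [w]_W = <-1, 4, -12>.

<-1, 4, -12>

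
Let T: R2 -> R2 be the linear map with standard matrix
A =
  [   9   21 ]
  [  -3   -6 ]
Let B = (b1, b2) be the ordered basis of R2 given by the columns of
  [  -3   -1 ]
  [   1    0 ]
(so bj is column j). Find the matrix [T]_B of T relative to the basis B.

The j-th column of [T]_B is [T(bj)]_B.
T(b1) = A b1 = [-6, 3] = 3b1 - 3b2, so column 1 is [3, -3].
Repeating for b2 and assembling the columns gives [[3, 3], [-3, 0]].

[[3, 3], [-3, 0]]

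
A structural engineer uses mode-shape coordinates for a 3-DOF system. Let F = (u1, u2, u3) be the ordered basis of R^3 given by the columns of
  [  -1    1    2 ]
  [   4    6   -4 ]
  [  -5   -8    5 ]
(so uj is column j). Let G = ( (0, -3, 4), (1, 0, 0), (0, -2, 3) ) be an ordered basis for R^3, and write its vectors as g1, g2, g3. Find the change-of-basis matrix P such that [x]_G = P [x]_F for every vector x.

Column j of P is [uj]_G, since P maps F-coordinates to G-coordinates.
Expressing u1 in G: u1 = -2g1 - g2 + g3, so column 1 of P is (-2, -1, 1).
Doing the same for each uj gives P = [[-2, -2, 2], [-1, 1, 2], [1, 0, -1]].

[[-2, -2, 2], [-1, 1, 2], [1, 0, -1]]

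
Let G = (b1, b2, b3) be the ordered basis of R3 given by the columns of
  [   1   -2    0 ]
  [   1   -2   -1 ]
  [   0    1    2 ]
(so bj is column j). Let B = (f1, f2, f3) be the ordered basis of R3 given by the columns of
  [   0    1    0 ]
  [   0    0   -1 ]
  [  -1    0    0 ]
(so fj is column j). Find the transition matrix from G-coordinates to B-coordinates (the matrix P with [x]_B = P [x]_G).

Column j of P is [bj]_B, since P maps G-coordinates to B-coordinates.
Expressing b1 in B: b1 = 0·f1 + f2 - f3, so column 1 of P is <0, 1, -1>.
Doing the same for each bj gives P = [[0, -1, -2], [1, -2, 0], [-1, 2, 1]].

[[0, -1, -2], [1, -2, 0], [-1, 2, 1]]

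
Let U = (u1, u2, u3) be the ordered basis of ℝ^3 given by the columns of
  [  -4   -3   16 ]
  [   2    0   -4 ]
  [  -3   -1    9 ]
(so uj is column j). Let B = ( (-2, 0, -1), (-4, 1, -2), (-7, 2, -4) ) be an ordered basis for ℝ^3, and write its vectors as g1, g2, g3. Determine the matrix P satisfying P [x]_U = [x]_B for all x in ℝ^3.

[[-1, 1, -1], [-2, 2, 0], [2, -1, -2]]

Column j of P is [uj]_B, since P maps U-coordinates to B-coordinates.
Expressing u1 in B: u1 = -g1 - 2g2 + 2g3, so column 1 of P is (-1, -2, 2).
Doing the same for each uj gives P = [[-1, 1, -1], [-2, 2, 0], [2, -1, -2]].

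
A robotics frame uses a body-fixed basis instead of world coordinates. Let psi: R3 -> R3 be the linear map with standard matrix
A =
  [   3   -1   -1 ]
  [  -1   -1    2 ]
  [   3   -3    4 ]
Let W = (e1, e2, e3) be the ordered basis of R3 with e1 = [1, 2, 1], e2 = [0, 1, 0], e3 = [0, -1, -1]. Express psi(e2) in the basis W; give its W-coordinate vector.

[-1, 3, 2]

Column 2 of [psi]_W is the W-coordinate vector of psi(e2).
In standard coordinates psi(e2) = A e2 = [-1, -1, -3].
Converting to W: [-1, -1, -3] = -e1 + 3e2 + 2e3, so the coordinate vector is [-1, 3, 2].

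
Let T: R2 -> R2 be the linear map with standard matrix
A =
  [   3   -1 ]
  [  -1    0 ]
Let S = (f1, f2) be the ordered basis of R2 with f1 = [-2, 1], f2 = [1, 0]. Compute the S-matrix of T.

[[2, -1], [-3, 1]]

The j-th column of [T]_S is [T(fj)]_S.
T(f1) = A f1 = [-7, 2] = 2f1 - 3f2, so column 1 is [2, -3].
Repeating for f2 and assembling the columns gives [[2, -1], [-3, 1]].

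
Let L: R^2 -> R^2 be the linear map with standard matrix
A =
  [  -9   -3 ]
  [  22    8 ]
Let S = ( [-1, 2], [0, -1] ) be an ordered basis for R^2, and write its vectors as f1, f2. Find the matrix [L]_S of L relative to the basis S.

With P the matrix whose columns are f1, f2, [L]_S = P^(-1) A P.
Column by column: L(f1) = A f1 = [3, -6]; its S-coordinates [-3, 0] give column 1.
Continuing for each basis vector yields [L]_S = [[-3, -3], [0, 2]].

[[-3, -3], [0, 2]]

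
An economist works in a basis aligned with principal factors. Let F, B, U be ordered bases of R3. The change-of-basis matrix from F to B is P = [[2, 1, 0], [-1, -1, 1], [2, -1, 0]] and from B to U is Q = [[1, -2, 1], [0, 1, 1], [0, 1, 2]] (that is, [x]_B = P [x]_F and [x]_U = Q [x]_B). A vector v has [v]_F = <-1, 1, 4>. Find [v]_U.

Composing the changes, [v]_U = Q P [v]_F.
Q P = [[6, 2, -2], [1, -2, 1], [3, -3, 1]]; applying this to <-1, 1, 4> gives <-12, 1, -2>.

<-12, 1, -2>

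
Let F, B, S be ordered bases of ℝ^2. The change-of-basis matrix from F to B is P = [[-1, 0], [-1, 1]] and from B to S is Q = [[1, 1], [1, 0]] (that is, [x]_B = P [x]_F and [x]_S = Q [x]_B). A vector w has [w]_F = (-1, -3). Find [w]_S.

First [w]_B = P [w]_F = (1, -2).
Then [w]_S = Q [w]_B = (-1, 1).

(-1, 1)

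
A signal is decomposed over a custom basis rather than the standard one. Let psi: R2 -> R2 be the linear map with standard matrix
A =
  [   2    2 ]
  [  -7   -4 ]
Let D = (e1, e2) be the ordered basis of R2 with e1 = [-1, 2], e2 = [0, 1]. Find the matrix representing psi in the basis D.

[[-2, -2], [3, 0]]

With P the matrix whose columns are e1, e2, [psi]_D = P^(-1) A P.
Column by column: psi(e1) = A e1 = [2, -1]; its D-coordinates [-2, 3] give column 1.
Continuing for each basis vector yields [psi]_D = [[-2, -2], [3, 0]].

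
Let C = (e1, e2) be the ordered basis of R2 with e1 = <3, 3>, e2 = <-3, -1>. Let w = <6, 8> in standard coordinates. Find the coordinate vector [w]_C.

<3, 1>

We seek scalars with c_1 e1 + c_2 e2 = w; equivalently solve M c = w where the columns of M are e1, e2.
System: 3c_1 - 3c_2 = 6, 3c_1 - c_2 = 8; solving gives c_1 = 3, c_2 = 1.
Check: 3e1 + e2 = <6, 8>.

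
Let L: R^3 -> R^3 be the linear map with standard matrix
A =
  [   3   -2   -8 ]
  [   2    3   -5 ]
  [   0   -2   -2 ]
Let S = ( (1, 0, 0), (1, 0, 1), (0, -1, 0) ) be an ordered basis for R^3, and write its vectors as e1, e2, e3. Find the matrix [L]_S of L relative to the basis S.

With P the matrix whose columns are e1, ..., e3, [L]_S = P^(-1) A P.
Column by column: L(e1) = A e1 = (3, 2, 0); its S-coordinates (3, 0, -2) give column 1.
Continuing for each basis vector yields [L]_S = [[3, -3, 0], [0, -2, 2], [-2, 3, 3]].

[[3, -3, 0], [0, -2, 2], [-2, 3, 3]]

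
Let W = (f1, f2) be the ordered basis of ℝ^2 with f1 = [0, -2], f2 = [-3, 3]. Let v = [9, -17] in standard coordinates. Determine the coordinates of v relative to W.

[v]_W is the unique c with M c = v, where M has columns f1, f2.
System: 0c_1 - 3c_2 = 9, -2c_1 + 3c_2 = -17; solving gives c_1 = 4, c_2 = -3.
Check: 4f1 - 3f2 = [9, -17].

[4, -3]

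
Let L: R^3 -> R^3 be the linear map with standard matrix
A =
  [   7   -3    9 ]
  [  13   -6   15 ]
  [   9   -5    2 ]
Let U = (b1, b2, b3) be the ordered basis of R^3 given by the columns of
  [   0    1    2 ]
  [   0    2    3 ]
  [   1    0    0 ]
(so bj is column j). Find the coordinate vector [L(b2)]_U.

Column 2 of [L]_U is the U-coordinate vector of L(b2).
In standard coordinates L(b2) = A b2 = (1, 1, -1).
Converting to U: (1, 1, -1) = -b1 - b2 + b3, so the coordinate vector is (-1, -1, 1).

(-1, -1, 1)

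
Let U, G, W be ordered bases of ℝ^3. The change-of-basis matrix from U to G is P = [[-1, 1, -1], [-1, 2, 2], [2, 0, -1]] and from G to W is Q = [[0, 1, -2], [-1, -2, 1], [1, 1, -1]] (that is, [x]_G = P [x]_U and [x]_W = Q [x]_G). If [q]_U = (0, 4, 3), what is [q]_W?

(20, -32, 18)

Composing the changes, [q]_W = Q P [q]_U.
Q P = [[-5, 2, 4], [5, -5, -4], [-4, 3, 2]]; applying this to (0, 4, 3) gives (20, -32, 18).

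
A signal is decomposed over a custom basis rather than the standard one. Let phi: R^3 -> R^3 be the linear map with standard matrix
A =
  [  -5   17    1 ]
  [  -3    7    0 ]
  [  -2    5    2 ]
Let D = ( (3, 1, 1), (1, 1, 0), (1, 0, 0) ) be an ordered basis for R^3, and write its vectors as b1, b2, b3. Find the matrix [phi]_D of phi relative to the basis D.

[[1, 3, -2], [-3, 1, -1], [3, 2, 2]]

The j-th column of [phi]_D is [phi(bj)]_D.
phi(b1) = A b1 = (3, -2, 1) = b1 - 3b2 + 3b3, so column 1 is (1, -3, 3).
Repeating for b2, b3 and assembling the columns gives [[1, 3, -2], [-3, 1, -1], [3, 2, 2]].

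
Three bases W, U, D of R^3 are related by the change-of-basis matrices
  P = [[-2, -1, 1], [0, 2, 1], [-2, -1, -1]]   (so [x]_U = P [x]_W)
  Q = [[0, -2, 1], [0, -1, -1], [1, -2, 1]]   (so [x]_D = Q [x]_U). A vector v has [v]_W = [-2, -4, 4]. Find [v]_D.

First [v]_U = P [v]_W = [12, -4, 4].
Then [v]_D = Q [v]_U = [12, 0, 24].

[12, 0, 24]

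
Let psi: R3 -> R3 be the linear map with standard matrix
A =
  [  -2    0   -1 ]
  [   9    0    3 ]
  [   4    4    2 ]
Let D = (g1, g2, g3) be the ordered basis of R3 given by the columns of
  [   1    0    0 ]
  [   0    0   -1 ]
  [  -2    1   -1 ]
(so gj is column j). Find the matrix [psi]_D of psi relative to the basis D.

With P the matrix whose columns are g1, ..., g3, [psi]_D = P^(-1) A P.
Column by column: psi(g1) = A g1 = (0, 3, 0); its D-coordinates (0, -3, -3) give column 1.
Continuing for each basis vector yields [psi]_D = [[0, -1, 1], [-3, -3, -1], [-3, -3, 3]].

[[0, -1, 1], [-3, -3, -1], [-3, -3, 3]]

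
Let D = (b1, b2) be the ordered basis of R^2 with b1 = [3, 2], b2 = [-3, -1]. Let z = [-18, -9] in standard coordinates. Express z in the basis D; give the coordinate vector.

Write z = c_1 b1 + c_2 b2 and solve for the c_i.
System: 3c_1 - 3c_2 = -18, 2c_1 - c_2 = -9; solving gives c_1 = -3, c_2 = 3.
Check: -3b1 + 3b2 = [-18, -9].

[-3, 3]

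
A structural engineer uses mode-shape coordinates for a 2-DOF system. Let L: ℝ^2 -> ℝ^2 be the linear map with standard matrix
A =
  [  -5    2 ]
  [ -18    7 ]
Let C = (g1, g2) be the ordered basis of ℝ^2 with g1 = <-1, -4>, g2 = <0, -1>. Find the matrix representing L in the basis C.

With P the matrix whose columns are g1, g2, [L]_C = P^(-1) A P.
Column by column: L(g1) = A g1 = <-3, -10>; its C-coordinates <3, -2> give column 1.
Continuing for each basis vector yields [L]_C = [[3, 2], [-2, -1]].

[[3, 2], [-2, -1]]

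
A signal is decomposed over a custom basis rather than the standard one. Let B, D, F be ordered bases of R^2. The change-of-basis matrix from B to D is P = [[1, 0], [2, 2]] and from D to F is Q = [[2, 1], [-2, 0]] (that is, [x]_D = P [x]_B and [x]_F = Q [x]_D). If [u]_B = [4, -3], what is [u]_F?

Apply P to get D-coordinates [4, 2], then Q to get F-coordinates.
The result is [u]_F = [10, -8].

[10, -8]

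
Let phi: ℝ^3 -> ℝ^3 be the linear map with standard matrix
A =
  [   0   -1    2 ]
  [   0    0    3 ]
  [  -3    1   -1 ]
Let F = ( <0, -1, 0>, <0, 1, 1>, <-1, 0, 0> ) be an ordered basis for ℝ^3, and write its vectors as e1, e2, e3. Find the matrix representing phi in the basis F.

The j-th column of [phi]_F is [phi(ej)]_F.
phi(e1) = A e1 = <1, 0, -1> = -e1 - e2 - e3, so column 1 is <-1, -1, -1>.
Repeating for e2, e3 and assembling the columns gives [[-1, -3, 3], [-1, 0, 3], [-1, -1, 0]].

[[-1, -3, 3], [-1, 0, 3], [-1, -1, 0]]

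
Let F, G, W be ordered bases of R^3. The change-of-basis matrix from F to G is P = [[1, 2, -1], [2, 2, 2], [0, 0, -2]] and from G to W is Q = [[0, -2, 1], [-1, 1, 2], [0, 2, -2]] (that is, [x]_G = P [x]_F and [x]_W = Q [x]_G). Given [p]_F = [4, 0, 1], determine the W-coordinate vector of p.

[-22, 3, 24]

Apply P to get G-coordinates [3, 10, -2], then Q to get W-coordinates.
The result is [p]_W = [-22, 3, 24].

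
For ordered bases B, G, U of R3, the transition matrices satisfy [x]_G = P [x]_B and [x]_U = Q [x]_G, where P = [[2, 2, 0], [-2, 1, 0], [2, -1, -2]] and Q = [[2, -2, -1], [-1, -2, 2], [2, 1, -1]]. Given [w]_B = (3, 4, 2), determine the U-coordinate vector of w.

Apply P to get G-coordinates (14, -2, -2), then Q to get U-coordinates.
The result is [w]_U = (34, -14, 28).

(34, -14, 28)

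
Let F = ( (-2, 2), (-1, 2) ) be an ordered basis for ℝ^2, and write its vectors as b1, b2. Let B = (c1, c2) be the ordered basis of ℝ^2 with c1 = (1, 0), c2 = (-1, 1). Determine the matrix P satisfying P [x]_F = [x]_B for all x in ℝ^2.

Let M have columns bj and N have columns cj. Then for every x, N [x]_B = x = M [x]_F, so P = N^(-1) M.
Since det N = 1, N^(-1) has integer entries; multiplying gives P = [[0, 1], [2, 2]].

[[0, 1], [2, 2]]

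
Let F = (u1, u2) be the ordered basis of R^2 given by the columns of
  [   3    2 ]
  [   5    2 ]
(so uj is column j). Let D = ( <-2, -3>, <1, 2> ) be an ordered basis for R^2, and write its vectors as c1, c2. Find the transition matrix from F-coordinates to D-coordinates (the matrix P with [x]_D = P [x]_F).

[[-1, -2], [1, -2]]

Let M have columns uj and N have columns cj. Then for every x, N [x]_D = x = M [x]_F, so P = N^(-1) M.
Since det N = -1, N^(-1) has integer entries; multiplying gives P = [[-1, -2], [1, -2]].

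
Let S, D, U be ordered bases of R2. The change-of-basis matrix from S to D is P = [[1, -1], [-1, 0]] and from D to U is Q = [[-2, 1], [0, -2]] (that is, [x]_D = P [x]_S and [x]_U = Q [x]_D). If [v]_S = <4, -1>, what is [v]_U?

Composing the changes, [v]_U = Q P [v]_S.
Q P = [[-3, 2], [2, 0]]; applying this to <4, -1> gives <-14, 8>.

<-14, 8>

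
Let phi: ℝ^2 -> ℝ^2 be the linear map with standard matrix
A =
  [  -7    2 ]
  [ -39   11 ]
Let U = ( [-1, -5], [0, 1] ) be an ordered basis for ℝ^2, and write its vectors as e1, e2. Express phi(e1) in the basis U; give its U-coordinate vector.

Column 1 of [phi]_U is the U-coordinate vector of phi(e1).
In standard coordinates phi(e1) = A e1 = [-3, -16].
Converting to U: [-3, -16] = 3e1 - e2, so the coordinate vector is [3, -1].

[3, -1]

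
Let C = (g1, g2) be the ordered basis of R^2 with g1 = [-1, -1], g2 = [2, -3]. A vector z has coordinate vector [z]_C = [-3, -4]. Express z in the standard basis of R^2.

[-5, 15]

The coordinates say z = -3g1 - 4g2; adding the scaled basis vectors gives [-5, 15].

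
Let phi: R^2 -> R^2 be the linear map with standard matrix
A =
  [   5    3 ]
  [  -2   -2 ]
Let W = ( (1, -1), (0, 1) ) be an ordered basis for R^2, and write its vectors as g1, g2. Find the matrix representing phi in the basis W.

Let P have columns g1, g2. Then [phi]_W = P^(-1) A P.
Here det P = 1, so P^(-1) is integer; computing A P first and then P^(-1)(A P) gives [[2, 3], [2, 1]].

[[2, 3], [2, 1]]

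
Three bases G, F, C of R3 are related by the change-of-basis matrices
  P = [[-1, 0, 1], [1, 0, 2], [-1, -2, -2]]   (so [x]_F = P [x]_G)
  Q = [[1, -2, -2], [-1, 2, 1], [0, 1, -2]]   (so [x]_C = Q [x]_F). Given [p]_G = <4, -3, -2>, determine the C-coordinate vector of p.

First [p]_F = P [p]_G = <-6, 0, 6>.
Then [p]_C = Q [p]_F = <-18, 12, -12>.

<-18, 12, -12>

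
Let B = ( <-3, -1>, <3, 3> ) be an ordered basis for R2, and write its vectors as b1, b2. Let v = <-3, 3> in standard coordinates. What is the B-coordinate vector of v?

[v]_B is the unique c with M c = v, where M has columns b1, b2.
System: -3c_1 + 3c_2 = -3, -c_1 + 3c_2 = 3; solving gives c_1 = 3, c_2 = 2.
Check: 3b1 + 2b2 = <-3, 3>.

<3, 2>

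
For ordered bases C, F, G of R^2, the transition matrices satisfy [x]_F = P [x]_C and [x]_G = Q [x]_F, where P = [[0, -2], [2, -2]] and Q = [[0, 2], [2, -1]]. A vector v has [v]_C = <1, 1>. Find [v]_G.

First [v]_F = P [v]_C = <-2, 0>.
Then [v]_G = Q [v]_F = <0, -4>.

<0, -4>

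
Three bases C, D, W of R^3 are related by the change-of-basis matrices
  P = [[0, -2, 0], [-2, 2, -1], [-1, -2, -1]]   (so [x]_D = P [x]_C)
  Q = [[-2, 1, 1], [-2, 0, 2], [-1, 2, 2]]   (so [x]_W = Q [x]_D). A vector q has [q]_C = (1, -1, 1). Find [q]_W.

(-9, -4, -12)

First [q]_D = P [q]_C = (2, -5, 0).
Then [q]_W = Q [q]_D = (-9, -4, -12).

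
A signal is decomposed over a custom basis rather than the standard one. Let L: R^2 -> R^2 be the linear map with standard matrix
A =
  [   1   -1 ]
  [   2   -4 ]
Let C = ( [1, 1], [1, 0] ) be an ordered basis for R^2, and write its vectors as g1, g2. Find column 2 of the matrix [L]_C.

Column 2 of [L]_C is the C-coordinate vector of L(g2).
In standard coordinates L(g2) = A g2 = [1, 2].
Converting to C: [1, 2] = 2g1 - g2, so the coordinate vector is [2, -1].

[2, -1]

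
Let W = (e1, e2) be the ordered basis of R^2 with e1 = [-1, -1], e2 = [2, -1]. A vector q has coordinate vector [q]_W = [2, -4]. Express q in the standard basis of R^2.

q = M [q]_W, where M has columns e1, e2.
Carrying out the matrix-vector product, q = [-10, 2].

[-10, 2]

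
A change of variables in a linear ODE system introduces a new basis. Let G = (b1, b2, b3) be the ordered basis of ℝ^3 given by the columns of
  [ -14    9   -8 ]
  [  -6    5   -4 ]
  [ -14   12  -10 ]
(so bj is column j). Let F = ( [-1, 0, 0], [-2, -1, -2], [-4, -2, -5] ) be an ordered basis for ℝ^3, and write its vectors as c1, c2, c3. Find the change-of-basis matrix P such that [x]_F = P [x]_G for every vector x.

Let M have columns bj and N have columns cj. Then for every x, N [x]_F = x = M [x]_G, so P = N^(-1) M.
Since det N = -1, N^(-1) has integer entries; multiplying gives P = [[2, 1, 0], [2, -1, 0], [2, -2, 2]].

[[2, 1, 0], [2, -1, 0], [2, -2, 2]]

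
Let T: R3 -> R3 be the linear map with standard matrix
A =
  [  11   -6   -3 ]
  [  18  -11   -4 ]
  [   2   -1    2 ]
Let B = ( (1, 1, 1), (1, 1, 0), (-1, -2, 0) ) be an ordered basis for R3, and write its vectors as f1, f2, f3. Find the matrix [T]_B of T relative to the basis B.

[[3, 1, 0], [-2, 2, -2], [-1, -2, -3]]

Let P have columns f1, ..., f3. Then [T]_B = P^(-1) A P.
Here det P = -1, so P^(-1) is integer; computing A P first and then P^(-1)(A P) gives [[3, 1, 0], [-2, 2, -2], [-1, -2, -3]].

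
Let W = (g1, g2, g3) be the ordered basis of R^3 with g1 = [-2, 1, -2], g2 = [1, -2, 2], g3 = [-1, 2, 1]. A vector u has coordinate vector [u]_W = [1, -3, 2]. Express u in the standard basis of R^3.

By definition u = g1 - 3g2 + 2g3.
Summing componentwise gives [-7, 11, -6].

[-7, 11, -6]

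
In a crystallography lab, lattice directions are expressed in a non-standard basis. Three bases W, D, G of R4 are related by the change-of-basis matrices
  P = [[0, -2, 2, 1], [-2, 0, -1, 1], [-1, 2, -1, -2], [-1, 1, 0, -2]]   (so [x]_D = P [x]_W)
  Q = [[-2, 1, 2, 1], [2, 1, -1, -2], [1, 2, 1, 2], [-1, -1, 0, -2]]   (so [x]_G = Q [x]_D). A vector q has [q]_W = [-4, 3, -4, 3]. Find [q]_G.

Apply P to get D-coordinates [-11, 15, 8, 1], then Q to get G-coordinates.
The result is [q]_G = [54, -17, 29, -6].

[54, -17, 29, -6]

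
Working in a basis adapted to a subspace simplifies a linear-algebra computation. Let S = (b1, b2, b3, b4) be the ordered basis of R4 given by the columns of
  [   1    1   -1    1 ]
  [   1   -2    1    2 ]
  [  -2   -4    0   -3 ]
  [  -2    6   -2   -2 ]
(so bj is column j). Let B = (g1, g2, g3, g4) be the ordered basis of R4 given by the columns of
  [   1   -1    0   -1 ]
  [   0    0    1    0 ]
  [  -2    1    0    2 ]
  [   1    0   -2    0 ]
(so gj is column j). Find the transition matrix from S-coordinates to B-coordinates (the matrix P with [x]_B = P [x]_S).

Take x = bj: its S-coordinates are the j-th standard unit vector, so P e_j — column j of P — equals [bj]_B.
b1 = 0·g1 + 0·g2 + g3 - g4, giving column 1 = <0, 0, 1, -1>; repeating for each j gives P = [[0, 2, 0, 2], [0, 2, 2, 1], [1, -2, 1, 2], [-1, -1, -1, 0]].

[[0, 2, 0, 2], [0, 2, 2, 1], [1, -2, 1, 2], [-1, -1, -1, 0]]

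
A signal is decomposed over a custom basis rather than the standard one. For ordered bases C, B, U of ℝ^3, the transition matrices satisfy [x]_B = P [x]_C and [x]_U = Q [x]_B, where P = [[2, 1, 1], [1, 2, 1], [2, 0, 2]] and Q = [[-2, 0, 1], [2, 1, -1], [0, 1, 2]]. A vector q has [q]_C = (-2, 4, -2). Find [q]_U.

First [q]_B = P [q]_C = (-2, 4, -8).
Then [q]_U = Q [q]_B = (-4, 8, -12).

(-4, 8, -12)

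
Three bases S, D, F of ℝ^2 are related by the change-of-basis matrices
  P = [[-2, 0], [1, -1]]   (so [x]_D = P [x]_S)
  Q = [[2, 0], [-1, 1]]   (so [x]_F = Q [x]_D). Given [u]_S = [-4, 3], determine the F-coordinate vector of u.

Composing the changes, [u]_F = Q P [u]_S.
Q P = [[-4, 0], [3, -1]]; applying this to [-4, 3] gives [16, -15].

[16, -15]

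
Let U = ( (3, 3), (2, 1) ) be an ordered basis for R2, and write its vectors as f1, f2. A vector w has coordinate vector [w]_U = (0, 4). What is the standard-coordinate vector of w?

w = M [w]_U, where M has columns f1, f2.
Carrying out the matrix-vector product, w = (8, 4).

(8, 4)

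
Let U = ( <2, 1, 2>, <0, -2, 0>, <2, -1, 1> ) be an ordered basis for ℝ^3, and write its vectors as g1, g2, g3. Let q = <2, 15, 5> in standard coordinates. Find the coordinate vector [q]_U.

[q]_U is the unique c with M c = q, where M has columns g1, ..., g3.
Row-reducing the augmented matrix [M | q] gives c = (4, -4, -3).
Check: 4g1 - 4g2 - 3g3 = <2, 15, 5>.

<4, -4, -3>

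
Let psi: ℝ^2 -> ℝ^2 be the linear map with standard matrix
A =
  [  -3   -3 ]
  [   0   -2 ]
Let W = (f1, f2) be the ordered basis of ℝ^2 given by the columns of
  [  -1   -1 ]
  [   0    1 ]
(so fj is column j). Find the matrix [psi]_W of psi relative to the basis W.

The j-th column of [psi]_W is [psi(fj)]_W.
psi(f1) = A f1 = (3, 0) = -3f1 + 0·f2, so column 1 is (-3, 0).
Repeating for f2 and assembling the columns gives [[-3, 2], [0, -2]].

[[-3, 2], [0, -2]]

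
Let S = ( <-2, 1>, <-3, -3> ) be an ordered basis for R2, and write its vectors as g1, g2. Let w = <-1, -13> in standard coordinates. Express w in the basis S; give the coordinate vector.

<-4, 3>

Write w = c_1 g1 + c_2 g2 and solve for the c_i.
System: -2c_1 - 3c_2 = -1, c_1 - 3c_2 = -13; solving gives c_1 = -4, c_2 = 3.
Check: -4g1 + 3g2 = <-1, -13>.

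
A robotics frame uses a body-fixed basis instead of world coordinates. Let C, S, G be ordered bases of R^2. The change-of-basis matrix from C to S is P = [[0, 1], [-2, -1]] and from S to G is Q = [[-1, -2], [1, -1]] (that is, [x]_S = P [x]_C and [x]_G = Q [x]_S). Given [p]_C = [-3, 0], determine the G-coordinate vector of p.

Apply P to get S-coordinates [0, 6], then Q to get G-coordinates.
The result is [p]_G = [-12, -6].

[-12, -6]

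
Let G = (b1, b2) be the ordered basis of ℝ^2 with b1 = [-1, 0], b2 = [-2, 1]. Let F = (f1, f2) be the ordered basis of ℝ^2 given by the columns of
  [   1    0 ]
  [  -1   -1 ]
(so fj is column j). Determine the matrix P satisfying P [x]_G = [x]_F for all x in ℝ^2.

[[-1, -2], [1, 1]]

Column j of P is [bj]_F, since P maps G-coordinates to F-coordinates.
Expressing b1 in F: b1 = -f1 + f2, so column 1 of P is [-1, 1].
Doing the same for each bj gives P = [[-1, -2], [1, 1]].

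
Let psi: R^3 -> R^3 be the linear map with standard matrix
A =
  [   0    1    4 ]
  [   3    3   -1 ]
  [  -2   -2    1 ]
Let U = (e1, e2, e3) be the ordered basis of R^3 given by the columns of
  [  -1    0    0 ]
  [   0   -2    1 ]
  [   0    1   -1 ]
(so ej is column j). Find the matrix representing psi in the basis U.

[[0, -2, 3], [1, 2, -1], [-1, -3, 2]]

The j-th column of [psi]_U is [psi(ej)]_U.
psi(e1) = A e1 = [0, -3, 2] = 0·e1 + e2 - e3, so column 1 is [0, 1, -1].
Repeating for e2, e3 and assembling the columns gives [[0, -2, 3], [1, 2, -1], [-1, -3, 2]].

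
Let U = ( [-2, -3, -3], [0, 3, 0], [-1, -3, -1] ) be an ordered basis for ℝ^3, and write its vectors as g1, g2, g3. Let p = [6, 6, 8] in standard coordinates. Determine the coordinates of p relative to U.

[-2, -2, -2]

Write p = c_1 g1 + ... + c_3 g3 and solve for the c_i.
Row-reducing the augmented matrix [M | p] gives c = (-2, -2, -2).
Check: -2g1 - 2g2 - 2g3 = [6, 6, 8].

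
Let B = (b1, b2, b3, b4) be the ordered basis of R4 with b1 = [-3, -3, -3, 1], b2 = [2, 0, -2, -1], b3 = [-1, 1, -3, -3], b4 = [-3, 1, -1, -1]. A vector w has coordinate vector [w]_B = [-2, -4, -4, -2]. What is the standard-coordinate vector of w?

[8, 0, 28, 16]

The coordinates say w = -2b1 - 4b2 - 4b3 - 2b4; adding the scaled basis vectors gives [8, 0, 28, 16].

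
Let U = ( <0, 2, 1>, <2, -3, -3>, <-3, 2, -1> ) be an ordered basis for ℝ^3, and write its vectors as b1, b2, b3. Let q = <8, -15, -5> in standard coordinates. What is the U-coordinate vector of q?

<-4, 1, -2>

We seek scalars with c_1 b1 + ... + c_3 b3 = q; equivalently solve M c = q where the columns of M are b1, ..., b3.
Row-reducing the augmented matrix [M | q] gives c = (-4, 1, -2).
Check: -4b1 + b2 - 2b3 = <8, -15, -5>.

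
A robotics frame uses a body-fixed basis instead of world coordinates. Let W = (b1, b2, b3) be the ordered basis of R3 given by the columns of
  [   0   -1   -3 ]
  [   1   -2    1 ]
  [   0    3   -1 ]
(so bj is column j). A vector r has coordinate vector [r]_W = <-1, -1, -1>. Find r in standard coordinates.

The coordinates say r = -b1 - b2 - b3; adding the scaled basis vectors gives <4, 0, -2>.

<4, 0, -2>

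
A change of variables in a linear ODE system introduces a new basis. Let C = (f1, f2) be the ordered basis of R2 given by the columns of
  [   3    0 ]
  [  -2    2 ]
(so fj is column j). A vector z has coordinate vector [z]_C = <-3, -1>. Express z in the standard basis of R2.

z = M [z]_C, where M has columns f1, f2.
Carrying out the matrix-vector product, z = <-9, 4>.

<-9, 4>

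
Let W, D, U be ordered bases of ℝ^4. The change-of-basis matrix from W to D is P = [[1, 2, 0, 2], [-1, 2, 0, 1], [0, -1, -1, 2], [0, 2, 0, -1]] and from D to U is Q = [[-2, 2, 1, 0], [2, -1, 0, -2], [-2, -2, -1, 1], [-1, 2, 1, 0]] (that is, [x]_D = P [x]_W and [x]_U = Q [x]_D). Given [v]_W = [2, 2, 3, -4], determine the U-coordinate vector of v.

[-13, -18, 29, -15]

Apply P to get D-coordinates [-2, -2, -13, 8], then Q to get U-coordinates.
The result is [v]_U = [-13, -18, 29, -15].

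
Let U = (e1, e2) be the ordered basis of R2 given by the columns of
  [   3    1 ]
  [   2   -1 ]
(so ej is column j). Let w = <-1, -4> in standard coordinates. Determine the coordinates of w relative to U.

We seek scalars with c_1 e1 + c_2 e2 = w; equivalently solve M c = w where the columns of M are e1, e2.
System: 3c_1 + c_2 = -1, 2c_1 - c_2 = -4; solving gives c_1 = -1, c_2 = 2.
Check: -e1 + 2e2 = <-1, -4>.

<-1, 2>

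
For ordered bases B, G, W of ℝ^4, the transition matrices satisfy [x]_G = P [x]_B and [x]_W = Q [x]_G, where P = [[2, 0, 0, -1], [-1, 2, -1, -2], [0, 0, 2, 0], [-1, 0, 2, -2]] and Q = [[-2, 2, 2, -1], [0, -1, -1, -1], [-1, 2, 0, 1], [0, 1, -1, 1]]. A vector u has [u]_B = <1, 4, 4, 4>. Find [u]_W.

First [u]_G = P [u]_B = <-2, -5, 8, -1>.
Then [u]_W = Q [u]_G = <11, -2, -9, -14>.

<11, -2, -9, -14>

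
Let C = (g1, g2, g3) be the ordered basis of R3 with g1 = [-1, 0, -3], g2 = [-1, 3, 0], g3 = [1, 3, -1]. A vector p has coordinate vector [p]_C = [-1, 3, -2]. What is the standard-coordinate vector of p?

The coordinates say p = -g1 + 3g2 - 2g3; adding the scaled basis vectors gives [-4, 3, 5].

[-4, 3, 5]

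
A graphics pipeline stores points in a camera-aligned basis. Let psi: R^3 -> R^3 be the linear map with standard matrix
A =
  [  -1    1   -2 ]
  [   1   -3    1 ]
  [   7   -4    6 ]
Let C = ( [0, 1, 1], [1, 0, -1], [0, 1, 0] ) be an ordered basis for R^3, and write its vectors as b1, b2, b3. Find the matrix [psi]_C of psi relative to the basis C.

With P the matrix whose columns are b1, ..., b3, [psi]_C = P^(-1) A P.
Column by column: psi(b1) = A b1 = [-1, -2, 2]; its C-coordinates [1, -1, -3] give column 1.
Continuing for each basis vector yields [psi]_C = [[1, 2, -3], [-1, 1, 1], [-3, -2, 0]].

[[1, 2, -3], [-1, 1, 1], [-3, -2, 0]]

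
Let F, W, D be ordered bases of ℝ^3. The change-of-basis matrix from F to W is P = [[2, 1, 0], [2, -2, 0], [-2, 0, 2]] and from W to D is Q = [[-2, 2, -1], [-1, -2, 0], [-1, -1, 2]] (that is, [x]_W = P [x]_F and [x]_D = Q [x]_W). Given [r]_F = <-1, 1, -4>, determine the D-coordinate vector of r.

Composing the changes, [r]_D = Q P [r]_F.
Q P = [[2, -6, -2], [-6, 3, 0], [-8, 1, 4]]; applying this to <-1, 1, -4> gives <0, 9, -7>.

<0, 9, -7>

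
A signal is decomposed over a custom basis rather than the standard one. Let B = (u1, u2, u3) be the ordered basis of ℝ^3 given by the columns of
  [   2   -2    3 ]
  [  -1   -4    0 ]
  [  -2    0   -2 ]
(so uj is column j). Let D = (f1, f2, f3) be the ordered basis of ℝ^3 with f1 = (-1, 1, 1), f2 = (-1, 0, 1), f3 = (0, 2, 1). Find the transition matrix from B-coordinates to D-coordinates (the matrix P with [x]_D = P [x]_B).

[[-1, 0, -2], [-1, 2, -1], [0, -2, 1]]

Take x = uj: its B-coordinates are the j-th standard unit vector, so P e_j — column j of P — equals [uj]_D.
u1 = -f1 - f2 + 0·f3, giving column 1 = (-1, -1, 0); repeating for each j gives P = [[-1, 0, -2], [-1, 2, -1], [0, -2, 1]].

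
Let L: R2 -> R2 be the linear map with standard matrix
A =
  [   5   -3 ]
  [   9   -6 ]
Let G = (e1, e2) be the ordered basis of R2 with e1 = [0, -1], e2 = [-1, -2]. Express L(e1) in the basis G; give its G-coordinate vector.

[0, -3]

Compute L(e1) = A e1 = [3, 6] in standard coordinates.
Then write this in G-coordinates: solve for y in y_1 e1 + y_2 e2 = [3, 6].
This gives y = [0, -3], which is column 1 of [L]_G.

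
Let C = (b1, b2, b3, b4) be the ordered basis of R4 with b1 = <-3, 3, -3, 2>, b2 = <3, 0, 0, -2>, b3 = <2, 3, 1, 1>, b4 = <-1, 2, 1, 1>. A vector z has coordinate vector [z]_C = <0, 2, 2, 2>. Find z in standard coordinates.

z = M [z]_C, where M has columns b1, ..., b4.
Carrying out the matrix-vector product, z = <8, 10, 4, 0>.

<8, 10, 4, 0>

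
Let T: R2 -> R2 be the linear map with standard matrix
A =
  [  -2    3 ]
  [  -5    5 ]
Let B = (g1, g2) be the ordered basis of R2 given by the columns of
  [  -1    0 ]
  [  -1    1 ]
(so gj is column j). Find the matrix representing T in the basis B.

[[1, -3], [1, 2]]

Let P have columns g1, g2. Then [T]_B = P^(-1) A P.
Here det P = -1, so P^(-1) is integer; computing A P first and then P^(-1)(A P) gives [[1, -3], [1, 2]].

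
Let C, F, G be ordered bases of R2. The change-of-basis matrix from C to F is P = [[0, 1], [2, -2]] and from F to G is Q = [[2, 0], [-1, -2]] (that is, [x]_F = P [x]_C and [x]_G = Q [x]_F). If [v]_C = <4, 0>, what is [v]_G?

First [v]_F = P [v]_C = <0, 8>.
Then [v]_G = Q [v]_F = <0, -16>.

<0, -16>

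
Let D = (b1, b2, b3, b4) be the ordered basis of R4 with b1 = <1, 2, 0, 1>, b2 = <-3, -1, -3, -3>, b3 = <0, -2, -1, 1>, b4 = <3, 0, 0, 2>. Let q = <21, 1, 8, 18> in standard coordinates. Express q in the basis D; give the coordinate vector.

<0, -3, 1, 4>

We seek scalars with c_1 b1 + ... + c_4 b4 = q; equivalently solve M c = q where the columns of M are b1, ..., b4.
Solving this 4x4 system gives c = (0, -3, 1, 4).
Check: 0·b1 - 3b2 + b3 + 4b4 = <21, 1, 8, 18>.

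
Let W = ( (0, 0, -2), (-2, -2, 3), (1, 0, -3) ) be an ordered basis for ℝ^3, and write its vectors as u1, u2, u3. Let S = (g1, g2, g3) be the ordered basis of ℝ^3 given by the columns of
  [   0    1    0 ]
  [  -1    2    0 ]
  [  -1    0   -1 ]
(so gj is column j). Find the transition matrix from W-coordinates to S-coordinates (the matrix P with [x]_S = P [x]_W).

[[0, -2, 2], [0, -2, 1], [2, -1, 1]]

Take x = uj: its W-coordinates are the j-th standard unit vector, so P e_j — column j of P — equals [uj]_S.
u1 = 0·g1 + 0·g2 + 2g3, giving column 1 = (0, 0, 2); repeating for each j gives P = [[0, -2, 2], [0, -2, 1], [2, -1, 1]].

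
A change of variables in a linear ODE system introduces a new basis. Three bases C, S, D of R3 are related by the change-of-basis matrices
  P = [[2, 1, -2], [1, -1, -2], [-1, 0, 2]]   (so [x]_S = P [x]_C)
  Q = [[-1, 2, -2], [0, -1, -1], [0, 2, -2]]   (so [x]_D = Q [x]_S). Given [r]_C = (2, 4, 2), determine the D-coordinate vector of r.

Composing the changes, [r]_D = Q P [r]_C.
Q P = [[2, -3, -6], [0, 1, 0], [4, -2, -8]]; applying this to (2, 4, 2) gives (-20, 4, -16).

(-20, 4, -16)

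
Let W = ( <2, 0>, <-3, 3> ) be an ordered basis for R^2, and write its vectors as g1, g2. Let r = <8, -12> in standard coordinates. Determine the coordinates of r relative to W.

<-2, -4>

Write r = c_1 g1 + c_2 g2 and solve for the c_i.
System: 2c_1 - 3c_2 = 8, 0c_1 + 3c_2 = -12; solving gives c_1 = -2, c_2 = -4.
Check: -2g1 - 4g2 = <8, -12>.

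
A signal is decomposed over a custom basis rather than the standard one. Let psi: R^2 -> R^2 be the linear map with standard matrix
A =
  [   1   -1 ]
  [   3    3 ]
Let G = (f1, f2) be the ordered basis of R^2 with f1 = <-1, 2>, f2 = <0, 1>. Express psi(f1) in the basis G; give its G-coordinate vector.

<3, -3>

Compute psi(f1) = A f1 = <-3, 3> in standard coordinates.
Then write this in G-coordinates: solve for y in y_1 f1 + y_2 f2 = <-3, 3>.
This gives y = <3, -3>, which is column 1 of [psi]_G.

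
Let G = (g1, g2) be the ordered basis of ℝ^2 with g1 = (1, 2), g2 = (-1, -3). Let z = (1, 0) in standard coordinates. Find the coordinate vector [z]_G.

(3, 2)

We seek scalars with c_1 g1 + c_2 g2 = z; equivalently solve M c = z where the columns of M are g1, g2.
System: c_1 - c_2 = 1, 2c_1 - 3c_2 = 0; solving gives c_1 = 3, c_2 = 2.
Check: 3g1 + 2g2 = (1, 0).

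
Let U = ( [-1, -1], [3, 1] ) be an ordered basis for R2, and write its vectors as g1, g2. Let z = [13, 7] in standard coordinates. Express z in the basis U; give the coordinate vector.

[-4, 3]

We seek scalars with c_1 g1 + c_2 g2 = z; equivalently solve M c = z where the columns of M are g1, g2.
System: -c_1 + 3c_2 = 13, -c_1 + c_2 = 7; solving gives c_1 = -4, c_2 = 3.
Check: -4g1 + 3g2 = [13, 7].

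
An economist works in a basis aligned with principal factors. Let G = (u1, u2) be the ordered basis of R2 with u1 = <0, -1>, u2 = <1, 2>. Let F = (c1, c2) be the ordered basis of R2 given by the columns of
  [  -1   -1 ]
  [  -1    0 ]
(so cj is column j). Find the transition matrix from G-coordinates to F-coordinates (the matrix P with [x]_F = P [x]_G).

Column j of P is [uj]_F, since P maps G-coordinates to F-coordinates.
Expressing u1 in F: u1 = c1 - c2, so column 1 of P is <1, -1>.
Doing the same for each uj gives P = [[1, -2], [-1, 1]].

[[1, -2], [-1, 1]]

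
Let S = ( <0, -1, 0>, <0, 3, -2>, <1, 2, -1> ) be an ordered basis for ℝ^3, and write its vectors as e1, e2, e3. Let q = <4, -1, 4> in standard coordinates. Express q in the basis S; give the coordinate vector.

Write q = c_1 e1 + ... + c_3 e3 and solve for the c_i.
Row-reducing the augmented matrix [M | q] gives c = (-3, -4, 4).
Check: -3e1 - 4e2 + 4e3 = <4, -1, 4>.

<-3, -4, 4>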